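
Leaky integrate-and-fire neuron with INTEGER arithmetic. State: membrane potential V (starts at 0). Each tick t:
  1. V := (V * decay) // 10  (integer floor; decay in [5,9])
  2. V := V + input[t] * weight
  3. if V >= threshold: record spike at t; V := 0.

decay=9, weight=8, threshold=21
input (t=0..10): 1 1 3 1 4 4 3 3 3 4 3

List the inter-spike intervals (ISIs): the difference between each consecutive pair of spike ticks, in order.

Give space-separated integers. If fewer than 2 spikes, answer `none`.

t=0: input=1 -> V=8
t=1: input=1 -> V=15
t=2: input=3 -> V=0 FIRE
t=3: input=1 -> V=8
t=4: input=4 -> V=0 FIRE
t=5: input=4 -> V=0 FIRE
t=6: input=3 -> V=0 FIRE
t=7: input=3 -> V=0 FIRE
t=8: input=3 -> V=0 FIRE
t=9: input=4 -> V=0 FIRE
t=10: input=3 -> V=0 FIRE

Answer: 2 1 1 1 1 1 1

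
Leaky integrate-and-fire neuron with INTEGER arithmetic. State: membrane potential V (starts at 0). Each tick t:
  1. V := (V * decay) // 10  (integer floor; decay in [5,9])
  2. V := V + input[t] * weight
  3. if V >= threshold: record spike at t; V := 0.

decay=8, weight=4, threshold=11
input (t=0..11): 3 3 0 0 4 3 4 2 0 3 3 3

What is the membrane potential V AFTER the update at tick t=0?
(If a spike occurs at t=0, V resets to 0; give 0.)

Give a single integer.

Answer: 0

Derivation:
t=0: input=3 -> V=0 FIRE
t=1: input=3 -> V=0 FIRE
t=2: input=0 -> V=0
t=3: input=0 -> V=0
t=4: input=4 -> V=0 FIRE
t=5: input=3 -> V=0 FIRE
t=6: input=4 -> V=0 FIRE
t=7: input=2 -> V=8
t=8: input=0 -> V=6
t=9: input=3 -> V=0 FIRE
t=10: input=3 -> V=0 FIRE
t=11: input=3 -> V=0 FIRE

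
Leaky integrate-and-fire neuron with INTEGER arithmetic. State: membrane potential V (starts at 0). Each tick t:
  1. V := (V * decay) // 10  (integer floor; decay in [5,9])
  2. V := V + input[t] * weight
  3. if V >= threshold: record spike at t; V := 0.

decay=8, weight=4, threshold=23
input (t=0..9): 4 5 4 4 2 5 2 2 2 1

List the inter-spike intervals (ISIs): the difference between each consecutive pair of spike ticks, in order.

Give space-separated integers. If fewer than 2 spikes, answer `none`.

Answer: 2 2

Derivation:
t=0: input=4 -> V=16
t=1: input=5 -> V=0 FIRE
t=2: input=4 -> V=16
t=3: input=4 -> V=0 FIRE
t=4: input=2 -> V=8
t=5: input=5 -> V=0 FIRE
t=6: input=2 -> V=8
t=7: input=2 -> V=14
t=8: input=2 -> V=19
t=9: input=1 -> V=19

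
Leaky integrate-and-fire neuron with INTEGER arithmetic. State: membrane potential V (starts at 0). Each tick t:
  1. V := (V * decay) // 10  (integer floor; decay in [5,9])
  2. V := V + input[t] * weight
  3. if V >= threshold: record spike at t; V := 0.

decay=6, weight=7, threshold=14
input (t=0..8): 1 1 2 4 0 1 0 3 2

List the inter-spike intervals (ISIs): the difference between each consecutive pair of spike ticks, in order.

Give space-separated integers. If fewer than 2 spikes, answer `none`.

Answer: 1 4 1

Derivation:
t=0: input=1 -> V=7
t=1: input=1 -> V=11
t=2: input=2 -> V=0 FIRE
t=3: input=4 -> V=0 FIRE
t=4: input=0 -> V=0
t=5: input=1 -> V=7
t=6: input=0 -> V=4
t=7: input=3 -> V=0 FIRE
t=8: input=2 -> V=0 FIRE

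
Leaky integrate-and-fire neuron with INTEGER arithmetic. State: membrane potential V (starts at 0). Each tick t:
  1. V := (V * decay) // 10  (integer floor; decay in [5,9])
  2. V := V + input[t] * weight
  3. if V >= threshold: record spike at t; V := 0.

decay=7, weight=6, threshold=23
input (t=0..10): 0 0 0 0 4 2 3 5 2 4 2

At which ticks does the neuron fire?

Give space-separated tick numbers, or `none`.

t=0: input=0 -> V=0
t=1: input=0 -> V=0
t=2: input=0 -> V=0
t=3: input=0 -> V=0
t=4: input=4 -> V=0 FIRE
t=5: input=2 -> V=12
t=6: input=3 -> V=0 FIRE
t=7: input=5 -> V=0 FIRE
t=8: input=2 -> V=12
t=9: input=4 -> V=0 FIRE
t=10: input=2 -> V=12

Answer: 4 6 7 9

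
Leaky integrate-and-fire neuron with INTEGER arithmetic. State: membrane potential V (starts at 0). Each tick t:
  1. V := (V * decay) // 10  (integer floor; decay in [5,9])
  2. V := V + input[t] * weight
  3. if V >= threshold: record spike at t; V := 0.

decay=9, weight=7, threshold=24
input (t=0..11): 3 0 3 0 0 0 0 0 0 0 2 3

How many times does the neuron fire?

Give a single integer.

t=0: input=3 -> V=21
t=1: input=0 -> V=18
t=2: input=3 -> V=0 FIRE
t=3: input=0 -> V=0
t=4: input=0 -> V=0
t=5: input=0 -> V=0
t=6: input=0 -> V=0
t=7: input=0 -> V=0
t=8: input=0 -> V=0
t=9: input=0 -> V=0
t=10: input=2 -> V=14
t=11: input=3 -> V=0 FIRE

Answer: 2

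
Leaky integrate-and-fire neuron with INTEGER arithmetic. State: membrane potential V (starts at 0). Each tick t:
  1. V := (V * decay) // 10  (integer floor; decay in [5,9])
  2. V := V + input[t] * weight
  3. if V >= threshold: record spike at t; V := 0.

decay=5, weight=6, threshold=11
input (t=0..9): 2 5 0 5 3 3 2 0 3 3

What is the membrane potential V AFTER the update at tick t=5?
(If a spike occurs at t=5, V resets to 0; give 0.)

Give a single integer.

t=0: input=2 -> V=0 FIRE
t=1: input=5 -> V=0 FIRE
t=2: input=0 -> V=0
t=3: input=5 -> V=0 FIRE
t=4: input=3 -> V=0 FIRE
t=5: input=3 -> V=0 FIRE
t=6: input=2 -> V=0 FIRE
t=7: input=0 -> V=0
t=8: input=3 -> V=0 FIRE
t=9: input=3 -> V=0 FIRE

Answer: 0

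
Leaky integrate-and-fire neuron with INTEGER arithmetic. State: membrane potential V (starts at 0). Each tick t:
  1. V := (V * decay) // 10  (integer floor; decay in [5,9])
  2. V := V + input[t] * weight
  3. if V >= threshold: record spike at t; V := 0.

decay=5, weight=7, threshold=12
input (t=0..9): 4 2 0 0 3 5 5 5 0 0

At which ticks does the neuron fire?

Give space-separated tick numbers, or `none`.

t=0: input=4 -> V=0 FIRE
t=1: input=2 -> V=0 FIRE
t=2: input=0 -> V=0
t=3: input=0 -> V=0
t=4: input=3 -> V=0 FIRE
t=5: input=5 -> V=0 FIRE
t=6: input=5 -> V=0 FIRE
t=7: input=5 -> V=0 FIRE
t=8: input=0 -> V=0
t=9: input=0 -> V=0

Answer: 0 1 4 5 6 7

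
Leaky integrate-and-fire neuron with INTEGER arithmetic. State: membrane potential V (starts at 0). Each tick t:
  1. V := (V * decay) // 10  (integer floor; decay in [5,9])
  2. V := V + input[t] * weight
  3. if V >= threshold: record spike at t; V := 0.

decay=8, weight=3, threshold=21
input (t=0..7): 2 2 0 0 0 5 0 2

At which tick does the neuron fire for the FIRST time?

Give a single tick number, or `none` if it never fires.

Answer: none

Derivation:
t=0: input=2 -> V=6
t=1: input=2 -> V=10
t=2: input=0 -> V=8
t=3: input=0 -> V=6
t=4: input=0 -> V=4
t=5: input=5 -> V=18
t=6: input=0 -> V=14
t=7: input=2 -> V=17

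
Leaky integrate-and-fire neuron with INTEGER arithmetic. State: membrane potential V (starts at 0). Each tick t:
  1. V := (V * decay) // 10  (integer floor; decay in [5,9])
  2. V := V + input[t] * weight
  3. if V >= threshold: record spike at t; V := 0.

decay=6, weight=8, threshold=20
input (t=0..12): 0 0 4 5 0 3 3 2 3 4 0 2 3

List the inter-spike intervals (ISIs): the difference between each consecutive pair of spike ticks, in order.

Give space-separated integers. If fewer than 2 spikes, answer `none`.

t=0: input=0 -> V=0
t=1: input=0 -> V=0
t=2: input=4 -> V=0 FIRE
t=3: input=5 -> V=0 FIRE
t=4: input=0 -> V=0
t=5: input=3 -> V=0 FIRE
t=6: input=3 -> V=0 FIRE
t=7: input=2 -> V=16
t=8: input=3 -> V=0 FIRE
t=9: input=4 -> V=0 FIRE
t=10: input=0 -> V=0
t=11: input=2 -> V=16
t=12: input=3 -> V=0 FIRE

Answer: 1 2 1 2 1 3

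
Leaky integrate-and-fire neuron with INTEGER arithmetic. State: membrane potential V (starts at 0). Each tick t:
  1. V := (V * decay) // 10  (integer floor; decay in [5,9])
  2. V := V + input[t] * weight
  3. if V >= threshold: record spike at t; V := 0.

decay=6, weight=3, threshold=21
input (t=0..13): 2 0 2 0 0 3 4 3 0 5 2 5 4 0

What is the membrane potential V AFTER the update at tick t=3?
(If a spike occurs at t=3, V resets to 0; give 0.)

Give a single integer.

Answer: 4

Derivation:
t=0: input=2 -> V=6
t=1: input=0 -> V=3
t=2: input=2 -> V=7
t=3: input=0 -> V=4
t=4: input=0 -> V=2
t=5: input=3 -> V=10
t=6: input=4 -> V=18
t=7: input=3 -> V=19
t=8: input=0 -> V=11
t=9: input=5 -> V=0 FIRE
t=10: input=2 -> V=6
t=11: input=5 -> V=18
t=12: input=4 -> V=0 FIRE
t=13: input=0 -> V=0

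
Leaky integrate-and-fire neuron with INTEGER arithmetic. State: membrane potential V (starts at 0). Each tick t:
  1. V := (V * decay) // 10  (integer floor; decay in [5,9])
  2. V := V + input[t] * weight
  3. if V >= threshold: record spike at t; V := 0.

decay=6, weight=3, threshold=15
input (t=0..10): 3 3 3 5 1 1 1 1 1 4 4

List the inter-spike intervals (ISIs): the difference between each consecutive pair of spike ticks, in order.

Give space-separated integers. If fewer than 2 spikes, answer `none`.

t=0: input=3 -> V=9
t=1: input=3 -> V=14
t=2: input=3 -> V=0 FIRE
t=3: input=5 -> V=0 FIRE
t=4: input=1 -> V=3
t=5: input=1 -> V=4
t=6: input=1 -> V=5
t=7: input=1 -> V=6
t=8: input=1 -> V=6
t=9: input=4 -> V=0 FIRE
t=10: input=4 -> V=12

Answer: 1 6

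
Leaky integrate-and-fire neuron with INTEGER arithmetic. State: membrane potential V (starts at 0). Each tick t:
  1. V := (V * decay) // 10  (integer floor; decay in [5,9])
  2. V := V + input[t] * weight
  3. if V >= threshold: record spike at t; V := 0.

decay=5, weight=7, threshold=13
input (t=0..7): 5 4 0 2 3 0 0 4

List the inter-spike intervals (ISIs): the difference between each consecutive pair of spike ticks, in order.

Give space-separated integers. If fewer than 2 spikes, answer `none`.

Answer: 1 2 1 3

Derivation:
t=0: input=5 -> V=0 FIRE
t=1: input=4 -> V=0 FIRE
t=2: input=0 -> V=0
t=3: input=2 -> V=0 FIRE
t=4: input=3 -> V=0 FIRE
t=5: input=0 -> V=0
t=6: input=0 -> V=0
t=7: input=4 -> V=0 FIRE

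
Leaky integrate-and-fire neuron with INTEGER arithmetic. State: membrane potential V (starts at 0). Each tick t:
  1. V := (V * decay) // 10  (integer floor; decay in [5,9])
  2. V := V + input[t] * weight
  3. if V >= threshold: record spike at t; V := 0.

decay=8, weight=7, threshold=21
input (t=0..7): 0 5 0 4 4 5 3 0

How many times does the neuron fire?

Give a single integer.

t=0: input=0 -> V=0
t=1: input=5 -> V=0 FIRE
t=2: input=0 -> V=0
t=3: input=4 -> V=0 FIRE
t=4: input=4 -> V=0 FIRE
t=5: input=5 -> V=0 FIRE
t=6: input=3 -> V=0 FIRE
t=7: input=0 -> V=0

Answer: 5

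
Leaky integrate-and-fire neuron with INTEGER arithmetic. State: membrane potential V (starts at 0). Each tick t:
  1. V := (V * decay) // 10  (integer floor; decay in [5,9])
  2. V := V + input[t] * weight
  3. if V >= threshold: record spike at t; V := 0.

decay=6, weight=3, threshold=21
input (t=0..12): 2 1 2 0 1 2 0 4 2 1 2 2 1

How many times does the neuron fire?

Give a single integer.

t=0: input=2 -> V=6
t=1: input=1 -> V=6
t=2: input=2 -> V=9
t=3: input=0 -> V=5
t=4: input=1 -> V=6
t=5: input=2 -> V=9
t=6: input=0 -> V=5
t=7: input=4 -> V=15
t=8: input=2 -> V=15
t=9: input=1 -> V=12
t=10: input=2 -> V=13
t=11: input=2 -> V=13
t=12: input=1 -> V=10

Answer: 0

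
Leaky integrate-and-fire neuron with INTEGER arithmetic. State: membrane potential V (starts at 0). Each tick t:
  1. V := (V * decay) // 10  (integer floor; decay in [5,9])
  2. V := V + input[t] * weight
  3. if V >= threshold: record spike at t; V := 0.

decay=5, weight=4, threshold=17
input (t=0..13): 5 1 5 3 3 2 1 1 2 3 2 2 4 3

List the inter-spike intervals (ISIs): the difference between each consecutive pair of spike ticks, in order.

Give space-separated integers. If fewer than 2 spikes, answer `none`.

Answer: 2 2 5 3

Derivation:
t=0: input=5 -> V=0 FIRE
t=1: input=1 -> V=4
t=2: input=5 -> V=0 FIRE
t=3: input=3 -> V=12
t=4: input=3 -> V=0 FIRE
t=5: input=2 -> V=8
t=6: input=1 -> V=8
t=7: input=1 -> V=8
t=8: input=2 -> V=12
t=9: input=3 -> V=0 FIRE
t=10: input=2 -> V=8
t=11: input=2 -> V=12
t=12: input=4 -> V=0 FIRE
t=13: input=3 -> V=12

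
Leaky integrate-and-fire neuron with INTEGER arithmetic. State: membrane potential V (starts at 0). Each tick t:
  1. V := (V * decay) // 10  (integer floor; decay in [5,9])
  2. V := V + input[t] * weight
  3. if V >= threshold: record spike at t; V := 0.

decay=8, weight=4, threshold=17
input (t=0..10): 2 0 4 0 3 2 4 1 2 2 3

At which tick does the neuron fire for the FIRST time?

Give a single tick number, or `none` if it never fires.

t=0: input=2 -> V=8
t=1: input=0 -> V=6
t=2: input=4 -> V=0 FIRE
t=3: input=0 -> V=0
t=4: input=3 -> V=12
t=5: input=2 -> V=0 FIRE
t=6: input=4 -> V=16
t=7: input=1 -> V=16
t=8: input=2 -> V=0 FIRE
t=9: input=2 -> V=8
t=10: input=3 -> V=0 FIRE

Answer: 2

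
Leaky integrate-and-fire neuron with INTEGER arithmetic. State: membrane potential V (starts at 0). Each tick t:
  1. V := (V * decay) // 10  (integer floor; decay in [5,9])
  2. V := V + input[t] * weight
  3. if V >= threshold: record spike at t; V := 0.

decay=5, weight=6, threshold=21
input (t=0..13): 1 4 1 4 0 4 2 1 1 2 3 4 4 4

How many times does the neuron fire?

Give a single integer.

t=0: input=1 -> V=6
t=1: input=4 -> V=0 FIRE
t=2: input=1 -> V=6
t=3: input=4 -> V=0 FIRE
t=4: input=0 -> V=0
t=5: input=4 -> V=0 FIRE
t=6: input=2 -> V=12
t=7: input=1 -> V=12
t=8: input=1 -> V=12
t=9: input=2 -> V=18
t=10: input=3 -> V=0 FIRE
t=11: input=4 -> V=0 FIRE
t=12: input=4 -> V=0 FIRE
t=13: input=4 -> V=0 FIRE

Answer: 7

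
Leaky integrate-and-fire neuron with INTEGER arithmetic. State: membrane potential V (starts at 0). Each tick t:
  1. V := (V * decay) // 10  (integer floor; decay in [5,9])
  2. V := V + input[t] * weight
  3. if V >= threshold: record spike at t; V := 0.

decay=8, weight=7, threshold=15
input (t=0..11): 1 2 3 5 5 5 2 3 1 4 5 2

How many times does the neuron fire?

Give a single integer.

Answer: 8

Derivation:
t=0: input=1 -> V=7
t=1: input=2 -> V=0 FIRE
t=2: input=3 -> V=0 FIRE
t=3: input=5 -> V=0 FIRE
t=4: input=5 -> V=0 FIRE
t=5: input=5 -> V=0 FIRE
t=6: input=2 -> V=14
t=7: input=3 -> V=0 FIRE
t=8: input=1 -> V=7
t=9: input=4 -> V=0 FIRE
t=10: input=5 -> V=0 FIRE
t=11: input=2 -> V=14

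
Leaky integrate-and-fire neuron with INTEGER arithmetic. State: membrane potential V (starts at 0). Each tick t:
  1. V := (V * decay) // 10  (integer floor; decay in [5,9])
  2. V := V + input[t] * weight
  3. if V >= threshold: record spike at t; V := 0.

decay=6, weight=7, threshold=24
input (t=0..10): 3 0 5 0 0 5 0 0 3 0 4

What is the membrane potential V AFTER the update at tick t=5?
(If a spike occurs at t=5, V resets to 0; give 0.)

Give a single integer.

t=0: input=3 -> V=21
t=1: input=0 -> V=12
t=2: input=5 -> V=0 FIRE
t=3: input=0 -> V=0
t=4: input=0 -> V=0
t=5: input=5 -> V=0 FIRE
t=6: input=0 -> V=0
t=7: input=0 -> V=0
t=8: input=3 -> V=21
t=9: input=0 -> V=12
t=10: input=4 -> V=0 FIRE

Answer: 0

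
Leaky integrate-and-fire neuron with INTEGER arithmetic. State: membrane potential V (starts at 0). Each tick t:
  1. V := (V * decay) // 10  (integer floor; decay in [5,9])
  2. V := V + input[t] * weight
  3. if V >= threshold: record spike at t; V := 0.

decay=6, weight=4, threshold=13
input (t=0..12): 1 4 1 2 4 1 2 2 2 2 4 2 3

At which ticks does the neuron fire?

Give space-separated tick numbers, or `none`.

Answer: 1 4 7 10 12

Derivation:
t=0: input=1 -> V=4
t=1: input=4 -> V=0 FIRE
t=2: input=1 -> V=4
t=3: input=2 -> V=10
t=4: input=4 -> V=0 FIRE
t=5: input=1 -> V=4
t=6: input=2 -> V=10
t=7: input=2 -> V=0 FIRE
t=8: input=2 -> V=8
t=9: input=2 -> V=12
t=10: input=4 -> V=0 FIRE
t=11: input=2 -> V=8
t=12: input=3 -> V=0 FIRE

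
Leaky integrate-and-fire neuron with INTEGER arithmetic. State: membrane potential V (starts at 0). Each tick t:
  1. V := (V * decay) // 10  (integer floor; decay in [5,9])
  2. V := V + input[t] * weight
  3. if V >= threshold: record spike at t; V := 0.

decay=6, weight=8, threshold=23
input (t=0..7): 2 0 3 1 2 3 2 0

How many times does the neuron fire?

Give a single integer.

Answer: 2

Derivation:
t=0: input=2 -> V=16
t=1: input=0 -> V=9
t=2: input=3 -> V=0 FIRE
t=3: input=1 -> V=8
t=4: input=2 -> V=20
t=5: input=3 -> V=0 FIRE
t=6: input=2 -> V=16
t=7: input=0 -> V=9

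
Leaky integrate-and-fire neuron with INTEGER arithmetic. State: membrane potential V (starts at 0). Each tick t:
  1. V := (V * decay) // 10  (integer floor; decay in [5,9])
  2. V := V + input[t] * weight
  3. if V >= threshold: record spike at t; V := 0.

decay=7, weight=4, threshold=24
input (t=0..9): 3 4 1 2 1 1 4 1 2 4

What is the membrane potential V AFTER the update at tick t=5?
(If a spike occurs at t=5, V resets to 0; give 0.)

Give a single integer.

Answer: 11

Derivation:
t=0: input=3 -> V=12
t=1: input=4 -> V=0 FIRE
t=2: input=1 -> V=4
t=3: input=2 -> V=10
t=4: input=1 -> V=11
t=5: input=1 -> V=11
t=6: input=4 -> V=23
t=7: input=1 -> V=20
t=8: input=2 -> V=22
t=9: input=4 -> V=0 FIRE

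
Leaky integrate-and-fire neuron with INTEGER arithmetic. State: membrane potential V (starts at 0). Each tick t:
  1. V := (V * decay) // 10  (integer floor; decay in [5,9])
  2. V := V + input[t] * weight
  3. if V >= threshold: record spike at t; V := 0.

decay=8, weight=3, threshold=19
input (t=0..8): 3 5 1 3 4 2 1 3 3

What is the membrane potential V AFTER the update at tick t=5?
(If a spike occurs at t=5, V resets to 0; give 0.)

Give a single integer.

t=0: input=3 -> V=9
t=1: input=5 -> V=0 FIRE
t=2: input=1 -> V=3
t=3: input=3 -> V=11
t=4: input=4 -> V=0 FIRE
t=5: input=2 -> V=6
t=6: input=1 -> V=7
t=7: input=3 -> V=14
t=8: input=3 -> V=0 FIRE

Answer: 6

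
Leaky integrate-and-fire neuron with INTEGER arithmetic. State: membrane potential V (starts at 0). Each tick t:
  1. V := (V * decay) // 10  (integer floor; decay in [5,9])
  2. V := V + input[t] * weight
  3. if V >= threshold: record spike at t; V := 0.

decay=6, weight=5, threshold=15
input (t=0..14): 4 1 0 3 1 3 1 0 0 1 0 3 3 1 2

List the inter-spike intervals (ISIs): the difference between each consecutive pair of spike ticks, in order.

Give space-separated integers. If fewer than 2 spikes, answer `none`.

t=0: input=4 -> V=0 FIRE
t=1: input=1 -> V=5
t=2: input=0 -> V=3
t=3: input=3 -> V=0 FIRE
t=4: input=1 -> V=5
t=5: input=3 -> V=0 FIRE
t=6: input=1 -> V=5
t=7: input=0 -> V=3
t=8: input=0 -> V=1
t=9: input=1 -> V=5
t=10: input=0 -> V=3
t=11: input=3 -> V=0 FIRE
t=12: input=3 -> V=0 FIRE
t=13: input=1 -> V=5
t=14: input=2 -> V=13

Answer: 3 2 6 1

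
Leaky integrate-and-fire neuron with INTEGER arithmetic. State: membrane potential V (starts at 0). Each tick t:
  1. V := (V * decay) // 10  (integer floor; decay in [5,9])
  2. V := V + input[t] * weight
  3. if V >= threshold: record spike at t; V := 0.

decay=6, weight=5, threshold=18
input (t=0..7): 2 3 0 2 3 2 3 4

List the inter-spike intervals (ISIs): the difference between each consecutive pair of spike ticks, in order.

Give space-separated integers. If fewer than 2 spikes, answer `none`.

t=0: input=2 -> V=10
t=1: input=3 -> V=0 FIRE
t=2: input=0 -> V=0
t=3: input=2 -> V=10
t=4: input=3 -> V=0 FIRE
t=5: input=2 -> V=10
t=6: input=3 -> V=0 FIRE
t=7: input=4 -> V=0 FIRE

Answer: 3 2 1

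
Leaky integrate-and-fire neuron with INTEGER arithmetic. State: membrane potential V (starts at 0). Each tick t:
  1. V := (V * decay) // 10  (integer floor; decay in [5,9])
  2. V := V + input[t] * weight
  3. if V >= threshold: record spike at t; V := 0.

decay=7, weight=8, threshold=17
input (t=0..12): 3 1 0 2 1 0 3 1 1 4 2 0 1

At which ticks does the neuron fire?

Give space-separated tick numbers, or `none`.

t=0: input=3 -> V=0 FIRE
t=1: input=1 -> V=8
t=2: input=0 -> V=5
t=3: input=2 -> V=0 FIRE
t=4: input=1 -> V=8
t=5: input=0 -> V=5
t=6: input=3 -> V=0 FIRE
t=7: input=1 -> V=8
t=8: input=1 -> V=13
t=9: input=4 -> V=0 FIRE
t=10: input=2 -> V=16
t=11: input=0 -> V=11
t=12: input=1 -> V=15

Answer: 0 3 6 9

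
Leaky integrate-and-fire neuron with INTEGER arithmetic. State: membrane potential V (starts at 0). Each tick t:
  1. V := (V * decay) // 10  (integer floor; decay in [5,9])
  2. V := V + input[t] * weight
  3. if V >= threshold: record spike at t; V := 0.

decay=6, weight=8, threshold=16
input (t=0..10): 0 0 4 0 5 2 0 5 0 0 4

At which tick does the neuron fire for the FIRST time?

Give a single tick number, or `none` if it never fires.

Answer: 2

Derivation:
t=0: input=0 -> V=0
t=1: input=0 -> V=0
t=2: input=4 -> V=0 FIRE
t=3: input=0 -> V=0
t=4: input=5 -> V=0 FIRE
t=5: input=2 -> V=0 FIRE
t=6: input=0 -> V=0
t=7: input=5 -> V=0 FIRE
t=8: input=0 -> V=0
t=9: input=0 -> V=0
t=10: input=4 -> V=0 FIRE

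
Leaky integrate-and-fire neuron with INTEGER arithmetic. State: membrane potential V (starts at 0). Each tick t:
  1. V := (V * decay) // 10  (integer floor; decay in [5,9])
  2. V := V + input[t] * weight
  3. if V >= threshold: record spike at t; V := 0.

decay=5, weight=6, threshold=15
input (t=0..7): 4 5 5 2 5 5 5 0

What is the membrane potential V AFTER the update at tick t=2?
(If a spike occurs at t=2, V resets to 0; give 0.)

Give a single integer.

t=0: input=4 -> V=0 FIRE
t=1: input=5 -> V=0 FIRE
t=2: input=5 -> V=0 FIRE
t=3: input=2 -> V=12
t=4: input=5 -> V=0 FIRE
t=5: input=5 -> V=0 FIRE
t=6: input=5 -> V=0 FIRE
t=7: input=0 -> V=0

Answer: 0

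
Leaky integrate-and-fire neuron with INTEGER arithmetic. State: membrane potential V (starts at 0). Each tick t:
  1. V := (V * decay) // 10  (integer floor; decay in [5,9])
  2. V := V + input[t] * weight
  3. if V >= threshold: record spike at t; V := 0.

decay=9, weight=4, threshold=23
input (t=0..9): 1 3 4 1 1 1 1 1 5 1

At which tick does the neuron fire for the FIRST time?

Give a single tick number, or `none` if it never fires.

t=0: input=1 -> V=4
t=1: input=3 -> V=15
t=2: input=4 -> V=0 FIRE
t=3: input=1 -> V=4
t=4: input=1 -> V=7
t=5: input=1 -> V=10
t=6: input=1 -> V=13
t=7: input=1 -> V=15
t=8: input=5 -> V=0 FIRE
t=9: input=1 -> V=4

Answer: 2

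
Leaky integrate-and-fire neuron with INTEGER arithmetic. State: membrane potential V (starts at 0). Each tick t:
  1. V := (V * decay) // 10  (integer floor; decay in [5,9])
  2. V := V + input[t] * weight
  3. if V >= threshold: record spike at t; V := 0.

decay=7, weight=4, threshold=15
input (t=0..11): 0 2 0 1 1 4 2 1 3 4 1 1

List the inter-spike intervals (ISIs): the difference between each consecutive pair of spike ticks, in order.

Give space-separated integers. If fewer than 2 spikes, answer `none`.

Answer: 3 1

Derivation:
t=0: input=0 -> V=0
t=1: input=2 -> V=8
t=2: input=0 -> V=5
t=3: input=1 -> V=7
t=4: input=1 -> V=8
t=5: input=4 -> V=0 FIRE
t=6: input=2 -> V=8
t=7: input=1 -> V=9
t=8: input=3 -> V=0 FIRE
t=9: input=4 -> V=0 FIRE
t=10: input=1 -> V=4
t=11: input=1 -> V=6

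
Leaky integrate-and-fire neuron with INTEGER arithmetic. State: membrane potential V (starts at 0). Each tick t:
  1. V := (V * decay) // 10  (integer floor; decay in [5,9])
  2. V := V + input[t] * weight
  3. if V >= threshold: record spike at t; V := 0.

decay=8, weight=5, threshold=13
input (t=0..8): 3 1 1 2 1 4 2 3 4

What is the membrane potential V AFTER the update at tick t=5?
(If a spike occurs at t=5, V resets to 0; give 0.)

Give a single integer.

Answer: 0

Derivation:
t=0: input=3 -> V=0 FIRE
t=1: input=1 -> V=5
t=2: input=1 -> V=9
t=3: input=2 -> V=0 FIRE
t=4: input=1 -> V=5
t=5: input=4 -> V=0 FIRE
t=6: input=2 -> V=10
t=7: input=3 -> V=0 FIRE
t=8: input=4 -> V=0 FIRE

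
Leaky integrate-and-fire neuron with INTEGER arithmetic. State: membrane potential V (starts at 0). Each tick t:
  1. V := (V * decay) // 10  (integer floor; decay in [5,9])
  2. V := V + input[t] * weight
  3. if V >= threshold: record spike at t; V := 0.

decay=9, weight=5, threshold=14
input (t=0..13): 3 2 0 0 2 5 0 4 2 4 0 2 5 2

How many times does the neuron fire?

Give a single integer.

Answer: 6

Derivation:
t=0: input=3 -> V=0 FIRE
t=1: input=2 -> V=10
t=2: input=0 -> V=9
t=3: input=0 -> V=8
t=4: input=2 -> V=0 FIRE
t=5: input=5 -> V=0 FIRE
t=6: input=0 -> V=0
t=7: input=4 -> V=0 FIRE
t=8: input=2 -> V=10
t=9: input=4 -> V=0 FIRE
t=10: input=0 -> V=0
t=11: input=2 -> V=10
t=12: input=5 -> V=0 FIRE
t=13: input=2 -> V=10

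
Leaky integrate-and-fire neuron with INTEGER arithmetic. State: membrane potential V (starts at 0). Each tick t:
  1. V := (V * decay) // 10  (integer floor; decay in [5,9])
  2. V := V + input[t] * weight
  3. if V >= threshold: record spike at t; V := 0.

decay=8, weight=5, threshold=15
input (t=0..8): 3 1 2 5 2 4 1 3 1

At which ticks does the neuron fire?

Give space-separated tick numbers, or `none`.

Answer: 0 3 5 7

Derivation:
t=0: input=3 -> V=0 FIRE
t=1: input=1 -> V=5
t=2: input=2 -> V=14
t=3: input=5 -> V=0 FIRE
t=4: input=2 -> V=10
t=5: input=4 -> V=0 FIRE
t=6: input=1 -> V=5
t=7: input=3 -> V=0 FIRE
t=8: input=1 -> V=5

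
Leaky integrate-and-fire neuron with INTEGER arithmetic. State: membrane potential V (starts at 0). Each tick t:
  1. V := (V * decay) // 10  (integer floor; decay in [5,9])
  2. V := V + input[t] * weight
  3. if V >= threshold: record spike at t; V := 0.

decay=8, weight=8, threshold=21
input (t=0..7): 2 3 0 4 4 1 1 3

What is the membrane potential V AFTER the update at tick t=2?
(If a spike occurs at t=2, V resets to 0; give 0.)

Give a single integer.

Answer: 0

Derivation:
t=0: input=2 -> V=16
t=1: input=3 -> V=0 FIRE
t=2: input=0 -> V=0
t=3: input=4 -> V=0 FIRE
t=4: input=4 -> V=0 FIRE
t=5: input=1 -> V=8
t=6: input=1 -> V=14
t=7: input=3 -> V=0 FIRE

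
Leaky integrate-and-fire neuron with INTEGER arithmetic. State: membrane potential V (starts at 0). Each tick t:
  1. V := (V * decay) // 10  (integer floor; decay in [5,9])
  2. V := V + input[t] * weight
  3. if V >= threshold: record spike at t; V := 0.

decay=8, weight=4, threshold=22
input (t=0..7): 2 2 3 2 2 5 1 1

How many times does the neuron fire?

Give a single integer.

Answer: 2

Derivation:
t=0: input=2 -> V=8
t=1: input=2 -> V=14
t=2: input=3 -> V=0 FIRE
t=3: input=2 -> V=8
t=4: input=2 -> V=14
t=5: input=5 -> V=0 FIRE
t=6: input=1 -> V=4
t=7: input=1 -> V=7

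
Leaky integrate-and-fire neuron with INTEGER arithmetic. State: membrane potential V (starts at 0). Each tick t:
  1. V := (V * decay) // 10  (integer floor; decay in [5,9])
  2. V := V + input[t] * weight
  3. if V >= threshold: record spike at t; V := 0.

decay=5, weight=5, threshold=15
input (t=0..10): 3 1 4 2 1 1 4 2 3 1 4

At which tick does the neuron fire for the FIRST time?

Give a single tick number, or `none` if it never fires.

Answer: 0

Derivation:
t=0: input=3 -> V=0 FIRE
t=1: input=1 -> V=5
t=2: input=4 -> V=0 FIRE
t=3: input=2 -> V=10
t=4: input=1 -> V=10
t=5: input=1 -> V=10
t=6: input=4 -> V=0 FIRE
t=7: input=2 -> V=10
t=8: input=3 -> V=0 FIRE
t=9: input=1 -> V=5
t=10: input=4 -> V=0 FIRE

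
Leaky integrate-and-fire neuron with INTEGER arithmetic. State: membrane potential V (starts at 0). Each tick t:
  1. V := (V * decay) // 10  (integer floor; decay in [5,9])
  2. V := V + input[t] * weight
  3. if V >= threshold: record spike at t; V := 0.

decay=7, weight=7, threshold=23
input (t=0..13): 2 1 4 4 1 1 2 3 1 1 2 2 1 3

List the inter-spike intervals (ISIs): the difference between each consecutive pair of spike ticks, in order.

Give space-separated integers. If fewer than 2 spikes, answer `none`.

Answer: 1 4 4 2

Derivation:
t=0: input=2 -> V=14
t=1: input=1 -> V=16
t=2: input=4 -> V=0 FIRE
t=3: input=4 -> V=0 FIRE
t=4: input=1 -> V=7
t=5: input=1 -> V=11
t=6: input=2 -> V=21
t=7: input=3 -> V=0 FIRE
t=8: input=1 -> V=7
t=9: input=1 -> V=11
t=10: input=2 -> V=21
t=11: input=2 -> V=0 FIRE
t=12: input=1 -> V=7
t=13: input=3 -> V=0 FIRE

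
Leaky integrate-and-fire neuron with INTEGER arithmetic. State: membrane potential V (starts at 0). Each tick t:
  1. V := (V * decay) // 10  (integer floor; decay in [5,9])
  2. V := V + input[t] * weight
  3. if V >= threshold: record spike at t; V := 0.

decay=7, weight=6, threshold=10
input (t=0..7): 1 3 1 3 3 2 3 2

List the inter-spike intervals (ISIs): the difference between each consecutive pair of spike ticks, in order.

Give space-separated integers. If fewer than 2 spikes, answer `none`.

Answer: 2 1 1 1 1

Derivation:
t=0: input=1 -> V=6
t=1: input=3 -> V=0 FIRE
t=2: input=1 -> V=6
t=3: input=3 -> V=0 FIRE
t=4: input=3 -> V=0 FIRE
t=5: input=2 -> V=0 FIRE
t=6: input=3 -> V=0 FIRE
t=7: input=2 -> V=0 FIRE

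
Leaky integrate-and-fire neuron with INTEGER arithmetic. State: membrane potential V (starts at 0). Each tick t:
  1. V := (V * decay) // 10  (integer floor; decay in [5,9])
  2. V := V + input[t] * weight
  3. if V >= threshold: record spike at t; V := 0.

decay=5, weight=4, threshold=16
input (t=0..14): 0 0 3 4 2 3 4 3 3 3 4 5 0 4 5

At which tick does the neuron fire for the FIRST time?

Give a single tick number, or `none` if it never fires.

Answer: 3

Derivation:
t=0: input=0 -> V=0
t=1: input=0 -> V=0
t=2: input=3 -> V=12
t=3: input=4 -> V=0 FIRE
t=4: input=2 -> V=8
t=5: input=3 -> V=0 FIRE
t=6: input=4 -> V=0 FIRE
t=7: input=3 -> V=12
t=8: input=3 -> V=0 FIRE
t=9: input=3 -> V=12
t=10: input=4 -> V=0 FIRE
t=11: input=5 -> V=0 FIRE
t=12: input=0 -> V=0
t=13: input=4 -> V=0 FIRE
t=14: input=5 -> V=0 FIRE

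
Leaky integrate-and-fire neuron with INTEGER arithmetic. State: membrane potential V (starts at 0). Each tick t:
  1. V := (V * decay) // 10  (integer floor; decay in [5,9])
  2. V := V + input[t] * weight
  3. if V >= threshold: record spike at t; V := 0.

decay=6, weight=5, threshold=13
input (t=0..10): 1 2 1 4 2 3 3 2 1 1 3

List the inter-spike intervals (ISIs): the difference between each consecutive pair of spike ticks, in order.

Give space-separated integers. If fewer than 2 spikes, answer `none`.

t=0: input=1 -> V=5
t=1: input=2 -> V=0 FIRE
t=2: input=1 -> V=5
t=3: input=4 -> V=0 FIRE
t=4: input=2 -> V=10
t=5: input=3 -> V=0 FIRE
t=6: input=3 -> V=0 FIRE
t=7: input=2 -> V=10
t=8: input=1 -> V=11
t=9: input=1 -> V=11
t=10: input=3 -> V=0 FIRE

Answer: 2 2 1 4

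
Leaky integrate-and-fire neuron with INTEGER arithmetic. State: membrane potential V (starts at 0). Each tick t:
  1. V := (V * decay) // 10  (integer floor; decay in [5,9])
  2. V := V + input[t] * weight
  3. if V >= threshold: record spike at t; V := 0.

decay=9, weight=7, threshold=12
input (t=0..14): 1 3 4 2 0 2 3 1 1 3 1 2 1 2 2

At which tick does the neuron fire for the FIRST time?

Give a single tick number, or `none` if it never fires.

Answer: 1

Derivation:
t=0: input=1 -> V=7
t=1: input=3 -> V=0 FIRE
t=2: input=4 -> V=0 FIRE
t=3: input=2 -> V=0 FIRE
t=4: input=0 -> V=0
t=5: input=2 -> V=0 FIRE
t=6: input=3 -> V=0 FIRE
t=7: input=1 -> V=7
t=8: input=1 -> V=0 FIRE
t=9: input=3 -> V=0 FIRE
t=10: input=1 -> V=7
t=11: input=2 -> V=0 FIRE
t=12: input=1 -> V=7
t=13: input=2 -> V=0 FIRE
t=14: input=2 -> V=0 FIRE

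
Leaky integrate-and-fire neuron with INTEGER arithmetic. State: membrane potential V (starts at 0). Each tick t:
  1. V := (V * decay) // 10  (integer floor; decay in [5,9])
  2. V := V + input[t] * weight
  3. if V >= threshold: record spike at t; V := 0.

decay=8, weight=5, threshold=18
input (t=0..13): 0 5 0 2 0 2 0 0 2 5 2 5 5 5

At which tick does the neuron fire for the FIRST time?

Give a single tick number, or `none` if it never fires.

t=0: input=0 -> V=0
t=1: input=5 -> V=0 FIRE
t=2: input=0 -> V=0
t=3: input=2 -> V=10
t=4: input=0 -> V=8
t=5: input=2 -> V=16
t=6: input=0 -> V=12
t=7: input=0 -> V=9
t=8: input=2 -> V=17
t=9: input=5 -> V=0 FIRE
t=10: input=2 -> V=10
t=11: input=5 -> V=0 FIRE
t=12: input=5 -> V=0 FIRE
t=13: input=5 -> V=0 FIRE

Answer: 1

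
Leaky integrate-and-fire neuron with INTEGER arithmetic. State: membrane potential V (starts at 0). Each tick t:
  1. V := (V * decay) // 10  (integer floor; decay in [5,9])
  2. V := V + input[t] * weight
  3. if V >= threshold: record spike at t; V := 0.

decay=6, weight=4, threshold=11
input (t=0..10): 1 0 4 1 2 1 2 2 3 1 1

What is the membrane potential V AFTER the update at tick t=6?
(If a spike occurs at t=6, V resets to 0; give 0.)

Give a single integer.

t=0: input=1 -> V=4
t=1: input=0 -> V=2
t=2: input=4 -> V=0 FIRE
t=3: input=1 -> V=4
t=4: input=2 -> V=10
t=5: input=1 -> V=10
t=6: input=2 -> V=0 FIRE
t=7: input=2 -> V=8
t=8: input=3 -> V=0 FIRE
t=9: input=1 -> V=4
t=10: input=1 -> V=6

Answer: 0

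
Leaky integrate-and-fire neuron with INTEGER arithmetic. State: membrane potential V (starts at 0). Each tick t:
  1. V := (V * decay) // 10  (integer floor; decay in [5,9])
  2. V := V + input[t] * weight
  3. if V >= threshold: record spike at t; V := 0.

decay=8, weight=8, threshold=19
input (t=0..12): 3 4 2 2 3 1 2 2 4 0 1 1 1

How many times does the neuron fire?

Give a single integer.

t=0: input=3 -> V=0 FIRE
t=1: input=4 -> V=0 FIRE
t=2: input=2 -> V=16
t=3: input=2 -> V=0 FIRE
t=4: input=3 -> V=0 FIRE
t=5: input=1 -> V=8
t=6: input=2 -> V=0 FIRE
t=7: input=2 -> V=16
t=8: input=4 -> V=0 FIRE
t=9: input=0 -> V=0
t=10: input=1 -> V=8
t=11: input=1 -> V=14
t=12: input=1 -> V=0 FIRE

Answer: 7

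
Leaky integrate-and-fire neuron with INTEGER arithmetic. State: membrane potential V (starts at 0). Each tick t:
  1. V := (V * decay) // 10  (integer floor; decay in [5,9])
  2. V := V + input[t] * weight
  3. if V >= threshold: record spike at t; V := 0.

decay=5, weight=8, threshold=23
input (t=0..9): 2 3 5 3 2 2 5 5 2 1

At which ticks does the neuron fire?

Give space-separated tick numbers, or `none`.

Answer: 1 2 3 5 6 7

Derivation:
t=0: input=2 -> V=16
t=1: input=3 -> V=0 FIRE
t=2: input=5 -> V=0 FIRE
t=3: input=3 -> V=0 FIRE
t=4: input=2 -> V=16
t=5: input=2 -> V=0 FIRE
t=6: input=5 -> V=0 FIRE
t=7: input=5 -> V=0 FIRE
t=8: input=2 -> V=16
t=9: input=1 -> V=16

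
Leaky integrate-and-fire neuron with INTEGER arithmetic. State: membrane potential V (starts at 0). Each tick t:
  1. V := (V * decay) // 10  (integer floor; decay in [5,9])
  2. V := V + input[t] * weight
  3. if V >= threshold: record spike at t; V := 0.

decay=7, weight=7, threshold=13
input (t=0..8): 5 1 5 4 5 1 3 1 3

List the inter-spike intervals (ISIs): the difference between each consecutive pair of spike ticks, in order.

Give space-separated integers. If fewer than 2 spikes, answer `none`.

t=0: input=5 -> V=0 FIRE
t=1: input=1 -> V=7
t=2: input=5 -> V=0 FIRE
t=3: input=4 -> V=0 FIRE
t=4: input=5 -> V=0 FIRE
t=5: input=1 -> V=7
t=6: input=3 -> V=0 FIRE
t=7: input=1 -> V=7
t=8: input=3 -> V=0 FIRE

Answer: 2 1 1 2 2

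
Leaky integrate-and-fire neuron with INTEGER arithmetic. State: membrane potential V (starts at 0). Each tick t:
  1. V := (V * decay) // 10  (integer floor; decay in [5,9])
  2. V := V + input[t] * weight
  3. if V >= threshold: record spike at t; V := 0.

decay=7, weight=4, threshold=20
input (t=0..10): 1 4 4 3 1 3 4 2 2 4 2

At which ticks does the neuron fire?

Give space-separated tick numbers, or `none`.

t=0: input=1 -> V=4
t=1: input=4 -> V=18
t=2: input=4 -> V=0 FIRE
t=3: input=3 -> V=12
t=4: input=1 -> V=12
t=5: input=3 -> V=0 FIRE
t=6: input=4 -> V=16
t=7: input=2 -> V=19
t=8: input=2 -> V=0 FIRE
t=9: input=4 -> V=16
t=10: input=2 -> V=19

Answer: 2 5 8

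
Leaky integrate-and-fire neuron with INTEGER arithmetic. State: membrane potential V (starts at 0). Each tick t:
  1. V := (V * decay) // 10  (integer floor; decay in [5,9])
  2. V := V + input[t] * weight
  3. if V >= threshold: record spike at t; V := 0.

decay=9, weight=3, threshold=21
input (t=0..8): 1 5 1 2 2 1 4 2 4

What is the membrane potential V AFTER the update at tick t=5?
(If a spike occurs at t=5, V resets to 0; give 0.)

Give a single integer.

Answer: 8

Derivation:
t=0: input=1 -> V=3
t=1: input=5 -> V=17
t=2: input=1 -> V=18
t=3: input=2 -> V=0 FIRE
t=4: input=2 -> V=6
t=5: input=1 -> V=8
t=6: input=4 -> V=19
t=7: input=2 -> V=0 FIRE
t=8: input=4 -> V=12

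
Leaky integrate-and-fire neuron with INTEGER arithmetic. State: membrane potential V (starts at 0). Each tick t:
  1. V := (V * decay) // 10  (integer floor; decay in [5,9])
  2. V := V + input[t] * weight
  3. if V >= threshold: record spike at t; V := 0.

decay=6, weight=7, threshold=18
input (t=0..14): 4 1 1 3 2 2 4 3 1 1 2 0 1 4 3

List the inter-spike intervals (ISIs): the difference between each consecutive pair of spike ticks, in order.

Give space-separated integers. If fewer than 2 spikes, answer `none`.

t=0: input=4 -> V=0 FIRE
t=1: input=1 -> V=7
t=2: input=1 -> V=11
t=3: input=3 -> V=0 FIRE
t=4: input=2 -> V=14
t=5: input=2 -> V=0 FIRE
t=6: input=4 -> V=0 FIRE
t=7: input=3 -> V=0 FIRE
t=8: input=1 -> V=7
t=9: input=1 -> V=11
t=10: input=2 -> V=0 FIRE
t=11: input=0 -> V=0
t=12: input=1 -> V=7
t=13: input=4 -> V=0 FIRE
t=14: input=3 -> V=0 FIRE

Answer: 3 2 1 1 3 3 1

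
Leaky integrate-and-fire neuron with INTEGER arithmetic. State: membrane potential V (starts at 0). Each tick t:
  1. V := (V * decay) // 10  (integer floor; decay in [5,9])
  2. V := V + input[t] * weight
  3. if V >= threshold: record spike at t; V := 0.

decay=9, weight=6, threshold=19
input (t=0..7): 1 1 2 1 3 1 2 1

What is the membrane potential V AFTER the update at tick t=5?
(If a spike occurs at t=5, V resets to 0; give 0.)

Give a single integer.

Answer: 6

Derivation:
t=0: input=1 -> V=6
t=1: input=1 -> V=11
t=2: input=2 -> V=0 FIRE
t=3: input=1 -> V=6
t=4: input=3 -> V=0 FIRE
t=5: input=1 -> V=6
t=6: input=2 -> V=17
t=7: input=1 -> V=0 FIRE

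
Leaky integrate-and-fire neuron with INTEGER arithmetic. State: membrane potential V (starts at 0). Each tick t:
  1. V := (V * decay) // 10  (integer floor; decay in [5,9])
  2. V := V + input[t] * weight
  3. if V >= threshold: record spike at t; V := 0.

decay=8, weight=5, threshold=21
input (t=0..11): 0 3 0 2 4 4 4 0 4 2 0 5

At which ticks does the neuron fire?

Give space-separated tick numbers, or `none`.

t=0: input=0 -> V=0
t=1: input=3 -> V=15
t=2: input=0 -> V=12
t=3: input=2 -> V=19
t=4: input=4 -> V=0 FIRE
t=5: input=4 -> V=20
t=6: input=4 -> V=0 FIRE
t=7: input=0 -> V=0
t=8: input=4 -> V=20
t=9: input=2 -> V=0 FIRE
t=10: input=0 -> V=0
t=11: input=5 -> V=0 FIRE

Answer: 4 6 9 11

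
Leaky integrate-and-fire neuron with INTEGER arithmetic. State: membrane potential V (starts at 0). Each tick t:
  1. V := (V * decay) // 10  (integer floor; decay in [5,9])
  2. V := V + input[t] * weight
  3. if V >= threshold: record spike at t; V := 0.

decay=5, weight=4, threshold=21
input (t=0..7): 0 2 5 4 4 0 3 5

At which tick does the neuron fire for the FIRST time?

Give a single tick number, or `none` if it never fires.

t=0: input=0 -> V=0
t=1: input=2 -> V=8
t=2: input=5 -> V=0 FIRE
t=3: input=4 -> V=16
t=4: input=4 -> V=0 FIRE
t=5: input=0 -> V=0
t=6: input=3 -> V=12
t=7: input=5 -> V=0 FIRE

Answer: 2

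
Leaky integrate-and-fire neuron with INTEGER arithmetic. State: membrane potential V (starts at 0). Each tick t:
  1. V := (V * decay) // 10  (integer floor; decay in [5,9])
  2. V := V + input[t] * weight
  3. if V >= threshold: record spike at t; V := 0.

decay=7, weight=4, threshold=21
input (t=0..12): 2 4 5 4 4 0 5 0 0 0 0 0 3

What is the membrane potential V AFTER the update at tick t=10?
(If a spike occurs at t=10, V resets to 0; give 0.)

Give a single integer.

t=0: input=2 -> V=8
t=1: input=4 -> V=0 FIRE
t=2: input=5 -> V=20
t=3: input=4 -> V=0 FIRE
t=4: input=4 -> V=16
t=5: input=0 -> V=11
t=6: input=5 -> V=0 FIRE
t=7: input=0 -> V=0
t=8: input=0 -> V=0
t=9: input=0 -> V=0
t=10: input=0 -> V=0
t=11: input=0 -> V=0
t=12: input=3 -> V=12

Answer: 0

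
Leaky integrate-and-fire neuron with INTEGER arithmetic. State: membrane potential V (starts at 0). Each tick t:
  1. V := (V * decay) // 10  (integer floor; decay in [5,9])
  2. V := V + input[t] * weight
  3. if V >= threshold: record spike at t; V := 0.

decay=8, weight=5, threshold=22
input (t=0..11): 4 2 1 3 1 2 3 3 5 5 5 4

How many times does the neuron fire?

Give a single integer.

t=0: input=4 -> V=20
t=1: input=2 -> V=0 FIRE
t=2: input=1 -> V=5
t=3: input=3 -> V=19
t=4: input=1 -> V=20
t=5: input=2 -> V=0 FIRE
t=6: input=3 -> V=15
t=7: input=3 -> V=0 FIRE
t=8: input=5 -> V=0 FIRE
t=9: input=5 -> V=0 FIRE
t=10: input=5 -> V=0 FIRE
t=11: input=4 -> V=20

Answer: 6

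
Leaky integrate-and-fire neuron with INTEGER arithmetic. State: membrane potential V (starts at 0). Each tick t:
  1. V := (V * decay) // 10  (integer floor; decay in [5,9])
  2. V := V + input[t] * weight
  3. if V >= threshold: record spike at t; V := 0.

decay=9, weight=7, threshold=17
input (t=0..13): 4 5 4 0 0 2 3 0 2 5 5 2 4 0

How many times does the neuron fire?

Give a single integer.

Answer: 7

Derivation:
t=0: input=4 -> V=0 FIRE
t=1: input=5 -> V=0 FIRE
t=2: input=4 -> V=0 FIRE
t=3: input=0 -> V=0
t=4: input=0 -> V=0
t=5: input=2 -> V=14
t=6: input=3 -> V=0 FIRE
t=7: input=0 -> V=0
t=8: input=2 -> V=14
t=9: input=5 -> V=0 FIRE
t=10: input=5 -> V=0 FIRE
t=11: input=2 -> V=14
t=12: input=4 -> V=0 FIRE
t=13: input=0 -> V=0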